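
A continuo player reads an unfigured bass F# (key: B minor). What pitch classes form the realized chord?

An unfigured bass implies 5/3.
A third above F# in this key is A.
A fifth above F# in this key is C#.
Together with the bass F#, this spells F# minor in root position.

F#, A, C#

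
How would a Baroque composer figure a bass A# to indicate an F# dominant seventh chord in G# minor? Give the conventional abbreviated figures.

A# is the third of F# dominant seventh, so the chord is in first inversion.
A seventh chord in first inversion is figured 6/5/3, conventionally abbreviated 6/5.

6/5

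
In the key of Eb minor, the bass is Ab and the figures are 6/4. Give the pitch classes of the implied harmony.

A fourth above Ab in this key is Db.
A sixth above Ab in this key is F.
Together with the bass Ab, this spells Db major in second inversion.

Ab, Db, F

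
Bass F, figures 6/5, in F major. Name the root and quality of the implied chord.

D minor seventh

The figures 6/5 indicate a seventh chord in first inversion.
In first inversion the root lies a sixth above the bass: a sixth above F in F major is D.
The chord tones are F, A, C, D, giving D minor seventh.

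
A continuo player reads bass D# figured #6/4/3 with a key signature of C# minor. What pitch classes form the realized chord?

A third above D# in this key is F#.
A fourth above D# in this key is G#.
A sixth above D# in this key is B, raised to B# by the sharp.
Together with the bass D#, this spells G# dominant seventh in second inversion.

D#, F#, G#, B#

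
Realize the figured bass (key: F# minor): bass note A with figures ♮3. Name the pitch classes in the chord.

The written figures ♮3 are shorthand for 5/3: the 5 is implied.
A third above A in this key is C#, made natural (C) by the ♮ figure.
A fifth above A in this key is E.
Together with the bass A, this spells A minor in root position.

A, C, E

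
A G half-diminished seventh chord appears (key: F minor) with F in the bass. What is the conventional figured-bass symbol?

4/2

F is the seventh of G half-diminished seventh, so the chord is in third inversion.
A seventh chord in third inversion is figured 6/4/2, conventionally abbreviated 4/2.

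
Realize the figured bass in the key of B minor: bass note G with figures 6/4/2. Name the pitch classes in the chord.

A second above G in this key is A.
A fourth above G in this key is C#.
A sixth above G in this key is E.
Together with the bass G, this spells A dominant seventh in third inversion.

G, A, C#, E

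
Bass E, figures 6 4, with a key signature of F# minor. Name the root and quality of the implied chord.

A major

The figures 6 4 indicate a triad in second inversion.
In second inversion the root lies a fourth above the bass: a fourth above E in F# minor is A.
The chord tones are E, A, C#, giving A major.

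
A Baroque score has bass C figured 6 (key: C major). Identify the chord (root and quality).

A minor

The figures 6 indicate a triad in first inversion.
In first inversion the root lies a sixth above the bass: a sixth above C in C major is A.
The chord tones are C, E, A, giving A minor.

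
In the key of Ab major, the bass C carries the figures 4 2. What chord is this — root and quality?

Db major seventh

The figures 4 2 indicate a seventh chord in third inversion.
In third inversion the root lies a second above the bass: a second above C in Ab major is Db.
The chord tones are C, Db, F, Ab, giving Db major seventh.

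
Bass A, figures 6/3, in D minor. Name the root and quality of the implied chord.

F major

The figures 6/3 indicate a triad in first inversion.
In first inversion the root lies a sixth above the bass: a sixth above A in D minor is F.
The chord tones are A, C, F, giving F major.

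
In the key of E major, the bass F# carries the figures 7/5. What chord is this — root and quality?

The figures 7/5 indicate a seventh chord in root position.
In root position the bass is the root, so the root is F#.
The chord tones are F#, A, C#, E, giving F# minor seventh.

F# minor seventh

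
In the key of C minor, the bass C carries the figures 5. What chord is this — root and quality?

C minor

The figures 5 indicate a triad in root position.
In root position the bass is the root, so the root is C.
The chord tones are C, Eb, G, giving C minor.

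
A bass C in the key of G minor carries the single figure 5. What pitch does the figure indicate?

Counting 4 letter steps above C lands on G; in G minor, that letter is G.

G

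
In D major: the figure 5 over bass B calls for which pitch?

Counting 4 letter steps above B lands on F; in D major, that letter is F#.

F#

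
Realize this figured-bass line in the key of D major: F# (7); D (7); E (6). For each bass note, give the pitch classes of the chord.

F# (7/5/3): F#, A, C#, E.
D (7/5/3): D, F#, A, C#.
E (6/3): E, G, C#.

F#, A, C#, E | D, F#, A, C# | E, G, C#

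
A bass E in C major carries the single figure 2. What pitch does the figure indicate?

Counting 1 letter step above E lands on F; in C major, that letter is F.

F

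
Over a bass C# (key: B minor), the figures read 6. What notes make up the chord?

The written figures 6 are shorthand for 6/3: the 3 is implied.
A third above C# in this key is E.
A sixth above C# in this key is A.
Together with the bass C#, this spells A major in first inversion.

C#, E, A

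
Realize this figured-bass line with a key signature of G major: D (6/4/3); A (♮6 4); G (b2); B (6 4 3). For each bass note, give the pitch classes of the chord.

D, F#, G, B | A, D, F | G, Ab, C, E | B, D, E, G

D (6/4/3): D, F#, G, B.
A (♮6/4): A, D, F.
G (6/4/b2): G, Ab, C, E.
B (6/4/3): B, D, E, G.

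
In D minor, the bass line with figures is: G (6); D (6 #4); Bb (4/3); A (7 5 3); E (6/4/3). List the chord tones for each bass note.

G, Bb, E | D, G#, Bb | Bb, D, E, G | A, C, E, G | E, G, A, C

G (6/3): G, Bb, E.
D (6/#4): D, G#, Bb.
Bb (6/4/3): Bb, D, E, G.
A (7/5/3): A, C, E, G.
E (6/4/3): E, G, A, C.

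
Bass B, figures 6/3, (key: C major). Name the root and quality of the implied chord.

G major

The figures 6/3 indicate a triad in first inversion.
In first inversion the root lies a sixth above the bass: a sixth above B in C major is G.
The chord tones are B, D, G, giving G major.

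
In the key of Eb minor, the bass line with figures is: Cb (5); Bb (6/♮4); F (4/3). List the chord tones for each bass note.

Cb (5/3): Cb, Eb, Gb.
Bb (6/♮4): Bb, E, Gb.
F (6/4/3): F, Ab, Bb, Db.

Cb, Eb, Gb | Bb, E, Gb | F, Ab, Bb, Db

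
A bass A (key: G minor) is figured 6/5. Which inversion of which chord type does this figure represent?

6/5 is shorthand for 6/5/3.
Intervals of 6/5/3 above the bass form a seventh chord; the bass is the third, so this is first inversion.

seventh chord, first inversion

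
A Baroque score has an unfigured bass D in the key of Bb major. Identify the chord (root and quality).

An unfigured bass indicates a triad in root position.
In root position the bass is the root, so the root is D.
The chord tones are D, F, A, giving D minor.

D minor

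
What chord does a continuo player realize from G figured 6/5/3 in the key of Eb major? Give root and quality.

Eb major seventh

The figures 6/5/3 indicate a seventh chord in first inversion.
In first inversion the root lies a sixth above the bass: a sixth above G in Eb major is Eb.
The chord tones are G, Bb, D, Eb, giving Eb major seventh.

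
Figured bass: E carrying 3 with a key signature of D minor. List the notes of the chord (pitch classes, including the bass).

E, G, Bb

The written figures 3 are shorthand for 5/3: the 5 is implied.
A third above E in this key is G.
A fifth above E in this key is Bb.
Together with the bass E, this spells E diminished in root position.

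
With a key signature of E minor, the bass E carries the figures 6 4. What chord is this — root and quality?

The figures 6 4 indicate a triad in second inversion.
In second inversion the root lies a fourth above the bass: a fourth above E in E minor is A.
The chord tones are E, A, C, giving A minor.

A minor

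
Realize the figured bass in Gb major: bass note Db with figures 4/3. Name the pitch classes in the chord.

Db, F, Gb, Bb

The written figures 4/3 are shorthand for 6/4/3: the 6 is implied.
A third above Db in this key is F.
A fourth above Db in this key is Gb.
A sixth above Db in this key is Bb.
Together with the bass Db, this spells Gb major seventh in second inversion.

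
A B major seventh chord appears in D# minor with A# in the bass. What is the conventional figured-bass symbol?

A# is the seventh of B major seventh, so the chord is in third inversion.
A seventh chord in third inversion is figured 6/4/2, conventionally abbreviated 4/2.

4/2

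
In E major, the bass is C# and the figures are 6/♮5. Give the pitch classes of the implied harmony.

C#, E, G, A

The written figures 6/♮5 are shorthand for 6/5/3: the 3 is implied.
A third above C# in this key is E.
A fifth above C# in this key is G#, made natural (G) by the ♮ figure.
A sixth above C# in this key is A.
Together with the bass C#, this spells A dominant seventh in first inversion.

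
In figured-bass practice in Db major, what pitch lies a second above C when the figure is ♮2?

D

Counting 1 letter step above C lands on D; in Db major, that letter is Db.
The ♮2 figure makes it natural, giving D.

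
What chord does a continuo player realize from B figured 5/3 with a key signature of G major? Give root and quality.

The figures 5/3 indicate a triad in root position.
In root position the bass is the root, so the root is B.
The chord tones are B, D, F#, giving B minor.

B minor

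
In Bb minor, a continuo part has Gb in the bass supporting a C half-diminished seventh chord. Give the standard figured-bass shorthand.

Gb is the fifth of C half-diminished seventh, so the chord is in second inversion.
A seventh chord in second inversion is figured 6/4/3, conventionally abbreviated 4/3.

4/3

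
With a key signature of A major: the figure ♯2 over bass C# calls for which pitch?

D#

Counting 1 letter step above C# lands on D; in A major, that letter is D.
The #2 figure raises it a semitone, giving D#.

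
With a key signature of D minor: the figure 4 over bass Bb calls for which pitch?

E

Counting 3 letter steps above Bb lands on E; in D minor, that letter is E.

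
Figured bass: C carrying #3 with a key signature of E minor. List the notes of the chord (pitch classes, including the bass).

The written figures #3 are shorthand for 5/3: the 5 is implied.
A third above C in this key is E, raised to E# by the sharp.
A fifth above C in this key is G.

C, E#, G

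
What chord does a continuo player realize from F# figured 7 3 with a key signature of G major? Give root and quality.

F# half-diminished seventh

The figures 7 3 indicate a seventh chord in root position.
In root position the bass is the root, so the root is F#.
The chord tones are F#, A, C, E, giving F# half-diminished seventh.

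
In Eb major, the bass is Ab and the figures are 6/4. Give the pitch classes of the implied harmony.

Ab, D, F

A fourth above Ab in this key is D.
A sixth above Ab in this key is F.
Together with the bass Ab, this spells D diminished in second inversion.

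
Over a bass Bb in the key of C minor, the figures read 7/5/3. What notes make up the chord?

Bb, D, F, Ab

A third above Bb in this key is D.
A fifth above Bb in this key is F.
A seventh above Bb in this key is Ab.
Together with the bass Bb, this spells Bb dominant seventh in root position.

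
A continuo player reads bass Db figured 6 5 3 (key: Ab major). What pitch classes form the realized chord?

Db, F, Ab, Bb

A third above Db in this key is F.
A fifth above Db in this key is Ab.
A sixth above Db in this key is Bb.
Together with the bass Db, this spells Bb minor seventh in first inversion.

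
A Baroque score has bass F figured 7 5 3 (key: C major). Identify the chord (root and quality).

The figures 7 5 3 indicate a seventh chord in root position.
In root position the bass is the root, so the root is F.
The chord tones are F, A, C, E, giving F major seventh.

F major seventh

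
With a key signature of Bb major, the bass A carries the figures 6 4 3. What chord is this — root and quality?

D minor seventh

The figures 6 4 3 indicate a seventh chord in second inversion.
In second inversion the root lies a fourth above the bass: a fourth above A in Bb major is D.
The chord tones are A, C, D, F, giving D minor seventh.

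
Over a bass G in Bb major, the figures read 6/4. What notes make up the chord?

G, C, Eb

A fourth above G in this key is C.
A sixth above G in this key is Eb.
Together with the bass G, this spells C minor in second inversion.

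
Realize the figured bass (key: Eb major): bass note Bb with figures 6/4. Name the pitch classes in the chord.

A fourth above Bb in this key is Eb.
A sixth above Bb in this key is G.
Together with the bass Bb, this spells Eb major in second inversion.

Bb, Eb, G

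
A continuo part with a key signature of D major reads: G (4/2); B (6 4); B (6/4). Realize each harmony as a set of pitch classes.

G, A, C#, E | B, E, G | B, E, G

G (6/4/2): G, A, C#, E.
B (6/4): B, E, G.
B (6/4): B, E, G.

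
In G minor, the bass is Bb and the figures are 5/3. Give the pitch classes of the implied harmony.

Bb, D, F

A third above Bb in this key is D.
A fifth above Bb in this key is F.
Together with the bass Bb, this spells Bb major in root position.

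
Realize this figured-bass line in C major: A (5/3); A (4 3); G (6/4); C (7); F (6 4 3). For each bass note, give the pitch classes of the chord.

A (5/3): A, C, E.
A (6/4/3): A, C, D, F.
G (6/4): G, C, E.
C (7/5/3): C, E, G, B.
F (6/4/3): F, A, B, D.

A, C, E | A, C, D, F | G, C, E | C, E, G, B | F, A, B, D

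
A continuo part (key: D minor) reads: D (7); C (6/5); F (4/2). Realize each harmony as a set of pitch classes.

D (7/5/3): D, F, A, C.
C (6/5/3): C, E, G, A.
F (6/4/2): F, G, Bb, D.

D, F, A, C | C, E, G, A | F, G, Bb, D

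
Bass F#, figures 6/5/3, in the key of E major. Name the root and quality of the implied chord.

D# half-diminished seventh

The figures 6/5/3 indicate a seventh chord in first inversion.
In first inversion the root lies a sixth above the bass: a sixth above F# in E major is D#.
The chord tones are F#, A, C#, D#, giving D# half-diminished seventh.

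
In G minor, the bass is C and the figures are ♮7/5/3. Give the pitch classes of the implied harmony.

A third above C in this key is Eb.
A fifth above C in this key is G.
A seventh above C in this key is Bb, made natural (B) by the ♮ figure.
Together with the bass C, this spells C minor-major seventh in root position.

C, Eb, G, B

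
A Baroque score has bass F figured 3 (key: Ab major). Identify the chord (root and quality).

F minor

The figures 3 indicate a triad in root position.
In root position the bass is the root, so the root is F.
The chord tones are F, Ab, C, giving F minor.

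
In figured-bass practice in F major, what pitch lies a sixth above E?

C

Counting 5 letter steps above E lands on C; in F major, that letter is C.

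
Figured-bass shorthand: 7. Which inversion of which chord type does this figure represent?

seventh chord, root position

7 is shorthand for 7/5/3.
Intervals of 7/5/3 above the bass form a seventh chord; the bass is the root, so this is root position.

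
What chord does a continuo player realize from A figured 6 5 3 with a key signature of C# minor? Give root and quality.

F# minor seventh

The figures 6 5 3 indicate a seventh chord in first inversion.
In first inversion the root lies a sixth above the bass: a sixth above A in C# minor is F#.
The chord tones are A, C#, E, F#, giving F# minor seventh.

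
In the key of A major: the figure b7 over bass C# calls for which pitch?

Bb

Counting 6 letter steps above C# lands on B; in A major, that letter is B.
The b7 figure lowers it a semitone, giving Bb.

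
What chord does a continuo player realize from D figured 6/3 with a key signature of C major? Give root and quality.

The figures 6/3 indicate a triad in first inversion.
In first inversion the root lies a sixth above the bass: a sixth above D in C major is B.
The chord tones are D, F, B, giving B diminished.

B diminished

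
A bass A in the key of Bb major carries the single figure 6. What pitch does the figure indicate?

Counting 5 letter steps above A lands on F; in Bb major, that letter is F.

F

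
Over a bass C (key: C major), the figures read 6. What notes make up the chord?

C, E, A

The written figures 6 are shorthand for 6/3: the 3 is implied.
A third above C in this key is E.
A sixth above C in this key is A.
Together with the bass C, this spells A minor in first inversion.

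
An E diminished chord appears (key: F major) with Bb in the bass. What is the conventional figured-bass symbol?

6/4

Bb is the fifth of E diminished, so the chord is in second inversion.
A triad in second inversion is figured 6/4, conventionally abbreviated 6/4.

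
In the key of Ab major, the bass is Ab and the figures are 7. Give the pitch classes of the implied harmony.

Ab, C, Eb, G

The written figures 7 are shorthand for 7/5/3: the 5/3 are implied.
A third above Ab in this key is C.
A fifth above Ab in this key is Eb.
A seventh above Ab in this key is G.
Together with the bass Ab, this spells Ab major seventh in root position.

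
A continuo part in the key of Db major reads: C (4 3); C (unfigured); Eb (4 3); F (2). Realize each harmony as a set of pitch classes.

C (6/4/3): C, Eb, F, Ab.
C (5/3): C, Eb, Gb.
Eb (6/4/3): Eb, Gb, Ab, C.
F (6/4/2): F, Gb, Bb, Db.

C, Eb, F, Ab | C, Eb, Gb | Eb, Gb, Ab, C | F, Gb, Bb, Db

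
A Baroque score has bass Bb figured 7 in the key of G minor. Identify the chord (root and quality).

Bb major seventh

The figures 7 indicate a seventh chord in root position.
In root position the bass is the root, so the root is Bb.
The chord tones are Bb, D, F, A, giving Bb major seventh.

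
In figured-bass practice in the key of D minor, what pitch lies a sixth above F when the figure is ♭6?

Db

Counting 5 letter steps above F lands on D; in D minor, that letter is D.
The b6 figure lowers it a semitone, giving Db.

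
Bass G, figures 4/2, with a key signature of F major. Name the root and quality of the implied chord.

The figures 4/2 indicate a seventh chord in third inversion.
In third inversion the root lies a second above the bass: a second above G in F major is A.
The chord tones are G, A, C, E, giving A minor seventh.

A minor seventh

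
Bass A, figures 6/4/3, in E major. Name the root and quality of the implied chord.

D# half-diminished seventh

The figures 6/4/3 indicate a seventh chord in second inversion.
In second inversion the root lies a fourth above the bass: a fourth above A in E major is D#.
The chord tones are A, C#, D#, F#, giving D# half-diminished seventh.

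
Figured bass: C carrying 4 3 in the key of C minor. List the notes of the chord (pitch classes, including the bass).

C, Eb, F, Ab

The written figures 4 3 are shorthand for 6/4/3: the 6 is implied.
A third above C in this key is Eb.
A fourth above C in this key is F.
A sixth above C in this key is Ab.
Together with the bass C, this spells F minor seventh in second inversion.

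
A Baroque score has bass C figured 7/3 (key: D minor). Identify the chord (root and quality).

The figures 7/3 indicate a seventh chord in root position.
In root position the bass is the root, so the root is C.
The chord tones are C, E, G, Bb, giving C dominant seventh.

C dominant seventh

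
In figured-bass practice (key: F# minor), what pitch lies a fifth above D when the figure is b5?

Counting 4 letter steps above D lands on A; in F# minor, that letter is A.
The b5 figure lowers it a semitone, giving Ab.

Ab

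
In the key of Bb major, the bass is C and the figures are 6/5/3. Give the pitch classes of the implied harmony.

C, Eb, G, A

A third above C in this key is Eb.
A fifth above C in this key is G.
A sixth above C in this key is A.
Together with the bass C, this spells A half-diminished seventh in first inversion.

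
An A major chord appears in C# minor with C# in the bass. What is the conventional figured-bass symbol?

6

C# is the third of A major, so the chord is in first inversion.
A triad in first inversion is figured 6/3, conventionally abbreviated 6.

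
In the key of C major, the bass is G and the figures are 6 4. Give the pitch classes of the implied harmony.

G, C, E

A fourth above G in this key is C.
A sixth above G in this key is E.
Together with the bass G, this spells C major in second inversion.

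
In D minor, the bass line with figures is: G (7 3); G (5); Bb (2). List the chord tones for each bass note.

G (7/5/3): G, Bb, D, F.
G (5/3): G, Bb, D.
Bb (6/4/2): Bb, C, E, G.

G, Bb, D, F | G, Bb, D | Bb, C, E, G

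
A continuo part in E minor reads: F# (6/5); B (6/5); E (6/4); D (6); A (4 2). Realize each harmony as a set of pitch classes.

F#, A, C, D | B, D, F#, G | E, A, C | D, F#, B | A, B, D, F#

F# (6/5/3): F#, A, C, D.
B (6/5/3): B, D, F#, G.
E (6/4): E, A, C.
D (6/3): D, F#, B.
A (6/4/2): A, B, D, F#.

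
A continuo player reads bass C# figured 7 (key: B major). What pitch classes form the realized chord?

C#, E, G#, B

The written figures 7 are shorthand for 7/5/3: the 5/3 are implied.
A third above C# in this key is E.
A fifth above C# in this key is G#.
A seventh above C# in this key is B.
Together with the bass C#, this spells C# minor seventh in root position.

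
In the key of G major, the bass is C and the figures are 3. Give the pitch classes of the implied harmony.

C, E, G

The written figures 3 are shorthand for 5/3: the 5 is implied.
A third above C in this key is E.
A fifth above C in this key is G.
Together with the bass C, this spells C major in root position.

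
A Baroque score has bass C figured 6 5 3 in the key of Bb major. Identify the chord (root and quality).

The figures 6 5 3 indicate a seventh chord in first inversion.
In first inversion the root lies a sixth above the bass: a sixth above C in Bb major is A.
The chord tones are C, Eb, G, A, giving A half-diminished seventh.

A half-diminished seventh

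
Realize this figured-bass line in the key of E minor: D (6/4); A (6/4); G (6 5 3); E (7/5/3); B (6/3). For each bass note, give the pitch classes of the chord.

D (6/4): D, G, B.
A (6/4): A, D, F#.
G (6/5/3): G, B, D, E.
E (7/5/3): E, G, B, D.
B (6/3): B, D, G.

D, G, B | A, D, F# | G, B, D, E | E, G, B, D | B, D, G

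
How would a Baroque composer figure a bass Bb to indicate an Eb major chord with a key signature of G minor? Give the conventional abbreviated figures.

Bb is the fifth of Eb major, so the chord is in second inversion.
A triad in second inversion is figured 6/4, conventionally abbreviated 6/4.

6/4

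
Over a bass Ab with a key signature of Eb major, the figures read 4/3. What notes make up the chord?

The written figures 4/3 are shorthand for 6/4/3: the 6 is implied.
A third above Ab in this key is C.
A fourth above Ab in this key is D.
A sixth above Ab in this key is F.
Together with the bass Ab, this spells D half-diminished seventh in second inversion.

Ab, C, D, F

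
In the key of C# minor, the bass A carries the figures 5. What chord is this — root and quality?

A major

The figures 5 indicate a triad in root position.
In root position the bass is the root, so the root is A.
The chord tones are A, C#, E, giving A major.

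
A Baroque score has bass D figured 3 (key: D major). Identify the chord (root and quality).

D major

The figures 3 indicate a triad in root position.
In root position the bass is the root, so the root is D.
The chord tones are D, F#, A, giving D major.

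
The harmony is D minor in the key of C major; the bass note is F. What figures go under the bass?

6

F is the third of D minor, so the chord is in first inversion.
A triad in first inversion is figured 6/3, conventionally abbreviated 6.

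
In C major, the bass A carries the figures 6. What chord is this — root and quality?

F major

The figures 6 indicate a triad in first inversion.
In first inversion the root lies a sixth above the bass: a sixth above A in C major is F.
The chord tones are A, C, F, giving F major.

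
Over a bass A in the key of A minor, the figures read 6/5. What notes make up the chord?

The written figures 6/5 are shorthand for 6/5/3: the 3 is implied.
A third above A in this key is C.
A fifth above A in this key is E.
A sixth above A in this key is F.
Together with the bass A, this spells F major seventh in first inversion.

A, C, E, F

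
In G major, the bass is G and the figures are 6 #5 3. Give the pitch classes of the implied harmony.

A third above G in this key is B.
A fifth above G in this key is D, raised to D# by the sharp.
A sixth above G in this key is E.
Together with the bass G, this spells E minor-major seventh in first inversion.

G, B, D#, E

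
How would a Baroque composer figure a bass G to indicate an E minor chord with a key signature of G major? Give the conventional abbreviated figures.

6

G is the third of E minor, so the chord is in first inversion.
A triad in first inversion is figured 6/3, conventionally abbreviated 6.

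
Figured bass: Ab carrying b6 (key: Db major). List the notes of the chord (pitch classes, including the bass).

Ab, C, Fb

The written figures b6 are shorthand for 6/3: the 3 is implied.
A third above Ab in this key is C.
A sixth above Ab in this key is F, lowered to Fb by the flat.
Together with the bass Ab, this spells Fb augmented in first inversion.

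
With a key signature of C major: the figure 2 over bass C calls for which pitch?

Counting 1 letter step above C lands on D; in C major, that letter is D.

D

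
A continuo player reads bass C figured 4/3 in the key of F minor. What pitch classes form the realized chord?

C, Eb, F, Ab

The written figures 4/3 are shorthand for 6/4/3: the 6 is implied.
A third above C in this key is Eb.
A fourth above C in this key is F.
A sixth above C in this key is Ab.
Together with the bass C, this spells F minor seventh in second inversion.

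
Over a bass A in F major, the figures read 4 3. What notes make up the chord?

A, C, D, F

The written figures 4 3 are shorthand for 6/4/3: the 6 is implied.
A third above A in this key is C.
A fourth above A in this key is D.
A sixth above A in this key is F.
Together with the bass A, this spells D minor seventh in second inversion.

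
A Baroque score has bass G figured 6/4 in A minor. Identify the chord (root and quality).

C major

The figures 6/4 indicate a triad in second inversion.
In second inversion the root lies a fourth above the bass: a fourth above G in A minor is C.
The chord tones are G, C, E, giving C major.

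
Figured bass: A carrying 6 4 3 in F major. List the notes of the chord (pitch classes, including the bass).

A, C, D, F

A third above A in this key is C.
A fourth above A in this key is D.
A sixth above A in this key is F.
Together with the bass A, this spells D minor seventh in second inversion.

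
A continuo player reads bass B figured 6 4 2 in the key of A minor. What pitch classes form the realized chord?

A second above B in this key is C.
A fourth above B in this key is E.
A sixth above B in this key is G.
Together with the bass B, this spells C major seventh in third inversion.

B, C, E, G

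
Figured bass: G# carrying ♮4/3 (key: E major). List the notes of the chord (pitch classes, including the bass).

G#, B, C, E

The written figures ♮4/3 are shorthand for 6/4/3: the 6 is implied.
A third above G# in this key is B.
A fourth above G# in this key is C#, made natural (C) by the ♮ figure.
A sixth above G# in this key is E.
Together with the bass G#, this spells C augmented major seventh in second inversion.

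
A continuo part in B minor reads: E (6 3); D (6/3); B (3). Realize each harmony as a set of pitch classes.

E, G, C# | D, F#, B | B, D, F#

E (6/3): E, G, C#.
D (6/3): D, F#, B.
B (5/3): B, D, F#.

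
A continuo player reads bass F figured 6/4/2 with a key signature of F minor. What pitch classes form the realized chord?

F, G, Bb, Db

A second above F in this key is G.
A fourth above F in this key is Bb.
A sixth above F in this key is Db.
Together with the bass F, this spells G half-diminished seventh in third inversion.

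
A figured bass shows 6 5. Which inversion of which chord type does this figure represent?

seventh chord, first inversion

6 5 is shorthand for 6/5/3.
Intervals of 6/5/3 above the bass form a seventh chord; the bass is the third, so this is first inversion.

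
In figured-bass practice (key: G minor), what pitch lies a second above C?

Counting 1 letter step above C lands on D; in G minor, that letter is D.

D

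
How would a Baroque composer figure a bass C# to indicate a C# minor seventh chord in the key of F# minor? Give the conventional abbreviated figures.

C# is the root of C# minor seventh, so the chord is in root position.
A seventh chord in root position is figured 7/5/3, conventionally abbreviated 7.

7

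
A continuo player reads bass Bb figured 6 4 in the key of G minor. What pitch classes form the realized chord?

Bb, Eb, G

A fourth above Bb in this key is Eb.
A sixth above Bb in this key is G.
Together with the bass Bb, this spells Eb major in second inversion.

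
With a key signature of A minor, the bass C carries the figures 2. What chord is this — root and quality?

D minor seventh

The figures 2 indicate a seventh chord in third inversion.
In third inversion the root lies a second above the bass: a second above C in A minor is D.
The chord tones are C, D, F, A, giving D minor seventh.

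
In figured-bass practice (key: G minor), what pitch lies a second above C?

D

Counting 1 letter step above C lands on D; in G minor, that letter is D.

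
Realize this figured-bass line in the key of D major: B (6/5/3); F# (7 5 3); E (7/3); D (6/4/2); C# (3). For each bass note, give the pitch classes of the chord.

B, D, F#, G | F#, A, C#, E | E, G, B, D | D, E, G, B | C#, E, G

B (6/5/3): B, D, F#, G.
F# (7/5/3): F#, A, C#, E.
E (7/5/3): E, G, B, D.
D (6/4/2): D, E, G, B.
C# (5/3): C#, E, G.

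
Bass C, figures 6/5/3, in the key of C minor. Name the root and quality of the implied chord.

The figures 6/5/3 indicate a seventh chord in first inversion.
In first inversion the root lies a sixth above the bass: a sixth above C in C minor is Ab.
The chord tones are C, Eb, G, Ab, giving Ab major seventh.

Ab major seventh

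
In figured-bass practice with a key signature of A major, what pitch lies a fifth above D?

A

Counting 4 letter steps above D lands on A; in A major, that letter is A.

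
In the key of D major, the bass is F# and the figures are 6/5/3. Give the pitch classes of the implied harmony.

A third above F# in this key is A.
A fifth above F# in this key is C#.
A sixth above F# in this key is D.
Together with the bass F#, this spells D major seventh in first inversion.

F#, A, C#, D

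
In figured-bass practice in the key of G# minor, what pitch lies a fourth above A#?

D#

Counting 3 letter steps above A# lands on D; in G# minor, that letter is D#.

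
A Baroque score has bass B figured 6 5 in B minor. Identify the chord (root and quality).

G major seventh

The figures 6 5 indicate a seventh chord in first inversion.
In first inversion the root lies a sixth above the bass: a sixth above B in B minor is G.
The chord tones are B, D, F#, G, giving G major seventh.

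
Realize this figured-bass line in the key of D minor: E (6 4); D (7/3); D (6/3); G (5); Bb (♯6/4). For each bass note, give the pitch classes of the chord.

E (6/4): E, A, C.
D (7/5/3): D, F, A, C.
D (6/3): D, F, Bb.
G (5/3): G, Bb, D.
Bb (#6/4): Bb, E, G#.

E, A, C | D, F, A, C | D, F, Bb | G, Bb, D | Bb, E, G#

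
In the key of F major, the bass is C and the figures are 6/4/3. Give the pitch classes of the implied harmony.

A third above C in this key is E.
A fourth above C in this key is F.
A sixth above C in this key is A.
Together with the bass C, this spells F major seventh in second inversion.

C, E, F, A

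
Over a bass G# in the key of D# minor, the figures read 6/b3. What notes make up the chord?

G#, Bb, E#

A third above G# in this key is B, lowered to Bb by the flat.
A sixth above G# in this key is E#.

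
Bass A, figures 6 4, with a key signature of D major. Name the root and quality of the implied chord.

D major

The figures 6 4 indicate a triad in second inversion.
In second inversion the root lies a fourth above the bass: a fourth above A in D major is D.
The chord tones are A, D, F#, giving D major.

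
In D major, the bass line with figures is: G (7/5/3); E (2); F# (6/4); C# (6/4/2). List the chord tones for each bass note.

G (7/5/3): G, B, D, F#.
E (6/4/2): E, F#, A, C#.
F# (6/4): F#, B, D.
C# (6/4/2): C#, D, F#, A.

G, B, D, F# | E, F#, A, C# | F#, B, D | C#, D, F#, A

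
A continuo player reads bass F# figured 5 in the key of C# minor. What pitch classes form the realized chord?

The written figures 5 are shorthand for 5/3: the 3 is implied.
A third above F# in this key is A.
A fifth above F# in this key is C#.
Together with the bass F#, this spells F# minor in root position.

F#, A, C#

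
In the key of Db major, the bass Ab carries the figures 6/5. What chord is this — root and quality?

The figures 6/5 indicate a seventh chord in first inversion.
In first inversion the root lies a sixth above the bass: a sixth above Ab in Db major is F.
The chord tones are Ab, C, Eb, F, giving F minor seventh.

F minor seventh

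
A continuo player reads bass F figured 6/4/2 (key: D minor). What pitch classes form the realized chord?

F, G, Bb, D

A second above F in this key is G.
A fourth above F in this key is Bb.
A sixth above F in this key is D.
Together with the bass F, this spells G minor seventh in third inversion.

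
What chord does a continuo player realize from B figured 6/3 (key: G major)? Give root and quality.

G major

The figures 6/3 indicate a triad in first inversion.
In first inversion the root lies a sixth above the bass: a sixth above B in G major is G.
The chord tones are B, D, G, giving G major.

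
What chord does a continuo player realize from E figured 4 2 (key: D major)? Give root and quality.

The figures 4 2 indicate a seventh chord in third inversion.
In third inversion the root lies a second above the bass: a second above E in D major is F#.
The chord tones are E, F#, A, C#, giving F# minor seventh.

F# minor seventh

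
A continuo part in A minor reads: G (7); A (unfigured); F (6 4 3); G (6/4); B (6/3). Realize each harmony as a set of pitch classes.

G (7/5/3): G, B, D, F.
A (5/3): A, C, E.
F (6/4/3): F, A, B, D.
G (6/4): G, C, E.
B (6/3): B, D, G.

G, B, D, F | A, C, E | F, A, B, D | G, C, E | B, D, G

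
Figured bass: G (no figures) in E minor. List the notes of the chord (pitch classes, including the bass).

G, B, D

An unfigured bass implies 5/3.
A third above G in this key is B.
A fifth above G in this key is D.
Together with the bass G, this spells G major in root position.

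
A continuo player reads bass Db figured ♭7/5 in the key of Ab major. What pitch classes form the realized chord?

Db, F, Ab, Cb

The written figures ♭7/5 are shorthand for 7/5/3: the 3 is implied.
A third above Db in this key is F.
A fifth above Db in this key is Ab.
A seventh above Db in this key is C, lowered to Cb by the flat.
Together with the bass Db, this spells Db dominant seventh in root position.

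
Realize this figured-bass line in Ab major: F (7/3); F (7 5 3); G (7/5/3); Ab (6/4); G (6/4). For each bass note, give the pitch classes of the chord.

F, Ab, C, Eb | F, Ab, C, Eb | G, Bb, Db, F | Ab, Db, F | G, C, Eb

F (7/5/3): F, Ab, C, Eb.
F (7/5/3): F, Ab, C, Eb.
G (7/5/3): G, Bb, Db, F.
Ab (6/4): Ab, Db, F.
G (6/4): G, C, Eb.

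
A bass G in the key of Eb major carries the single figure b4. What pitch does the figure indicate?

Counting 3 letter steps above G lands on C; in Eb major, that letter is C.
The b4 figure lowers it a semitone, giving Cb.

Cb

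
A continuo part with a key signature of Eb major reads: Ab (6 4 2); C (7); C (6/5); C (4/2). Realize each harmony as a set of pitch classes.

Ab, Bb, D, F | C, Eb, G, Bb | C, Eb, G, Ab | C, D, F, Ab

Ab (6/4/2): Ab, Bb, D, F.
C (7/5/3): C, Eb, G, Bb.
C (6/5/3): C, Eb, G, Ab.
C (6/4/2): C, D, F, Ab.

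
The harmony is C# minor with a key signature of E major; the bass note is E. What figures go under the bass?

6

E is the third of C# minor, so the chord is in first inversion.
A triad in first inversion is figured 6/3, conventionally abbreviated 6.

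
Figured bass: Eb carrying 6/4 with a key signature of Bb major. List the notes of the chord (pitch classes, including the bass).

A fourth above Eb in this key is A.
A sixth above Eb in this key is C.
Together with the bass Eb, this spells A diminished in second inversion.

Eb, A, C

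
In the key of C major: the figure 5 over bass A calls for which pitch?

Counting 4 letter steps above A lands on E; in C major, that letter is E.

E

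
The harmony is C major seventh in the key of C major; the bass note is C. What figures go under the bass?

C is the root of C major seventh, so the chord is in root position.
A seventh chord in root position is figured 7/5/3, conventionally abbreviated 7.

7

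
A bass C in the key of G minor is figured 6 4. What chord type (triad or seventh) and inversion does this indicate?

triad, second inversion

Intervals of 6/4 above the bass form a triad; the bass is the fifth, so this is second inversion.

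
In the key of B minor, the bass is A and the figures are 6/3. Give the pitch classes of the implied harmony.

A third above A in this key is C#.
A sixth above A in this key is F#.
Together with the bass A, this spells F# minor in first inversion.

A, C#, F#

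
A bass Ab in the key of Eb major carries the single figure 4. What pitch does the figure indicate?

Counting 3 letter steps above Ab lands on D; in Eb major, that letter is D.

D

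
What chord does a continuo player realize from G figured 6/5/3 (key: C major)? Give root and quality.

E minor seventh

The figures 6/5/3 indicate a seventh chord in first inversion.
In first inversion the root lies a sixth above the bass: a sixth above G in C major is E.
The chord tones are G, B, D, E, giving E minor seventh.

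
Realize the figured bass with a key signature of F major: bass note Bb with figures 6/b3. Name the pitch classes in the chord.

A third above Bb in this key is D, lowered to Db by the flat.
A sixth above Bb in this key is G.
Together with the bass Bb, this spells G diminished in first inversion.

Bb, Db, G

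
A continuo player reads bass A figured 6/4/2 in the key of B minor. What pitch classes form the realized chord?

A second above A in this key is B.
A fourth above A in this key is D.
A sixth above A in this key is F#.
Together with the bass A, this spells B minor seventh in third inversion.

A, B, D, F#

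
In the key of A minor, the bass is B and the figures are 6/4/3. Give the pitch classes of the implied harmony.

A third above B in this key is D.
A fourth above B in this key is E.
A sixth above B in this key is G.
Together with the bass B, this spells E minor seventh in second inversion.

B, D, E, G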